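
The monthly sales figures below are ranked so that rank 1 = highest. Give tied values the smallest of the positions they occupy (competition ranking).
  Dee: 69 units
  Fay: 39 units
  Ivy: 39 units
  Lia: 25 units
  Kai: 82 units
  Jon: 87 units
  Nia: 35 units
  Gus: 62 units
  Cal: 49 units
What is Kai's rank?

2

Sorted (descending): 87, 82, 69, 62, 49, 39, 39, 35, 25
The 2 values of 39 occupy positions 6–7 → each gets rank 6.
Kai has value 82 units → rank 2.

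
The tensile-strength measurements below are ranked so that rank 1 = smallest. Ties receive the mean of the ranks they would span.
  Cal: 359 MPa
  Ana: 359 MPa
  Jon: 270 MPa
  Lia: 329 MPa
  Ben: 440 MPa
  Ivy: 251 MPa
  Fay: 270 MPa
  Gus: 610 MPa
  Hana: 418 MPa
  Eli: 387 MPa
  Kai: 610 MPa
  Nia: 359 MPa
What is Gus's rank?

Sorted (ascending): 251, 270, 270, 329, 359, 359, 359, 387, 418, 440, 610, 610
The 2 values of 270 occupy positions 2–3 → average rank (2+3)/2 = 2.5.
The 3 values of 359 occupy positions 5–7 → average rank 6.
The 2 values of 610 occupy positions 11–12 → average rank (11+12)/2 = 11.5.
Gus has value 610 MPa → rank 11.5.

11.5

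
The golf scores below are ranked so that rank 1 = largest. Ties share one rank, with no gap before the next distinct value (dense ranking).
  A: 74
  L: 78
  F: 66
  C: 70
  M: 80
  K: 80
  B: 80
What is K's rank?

Sorted (descending): 80, 80, 80, 78, 74, 70, 66
The 3 values of 80 share dense rank 1.
Remaining distinct values take the next consecutive integers.
K has value 80 → rank 1.

1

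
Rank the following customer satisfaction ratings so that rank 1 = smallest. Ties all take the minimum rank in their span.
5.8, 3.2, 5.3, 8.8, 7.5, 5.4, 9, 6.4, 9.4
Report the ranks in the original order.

Sorted (ascending): 3.2, 5.3, 5.4, 5.8, 6.4, 7.5, 8.8, 9, 9.4
No ties — each value takes its position as its rank.

4, 1, 2, 7, 6, 3, 8, 5, 9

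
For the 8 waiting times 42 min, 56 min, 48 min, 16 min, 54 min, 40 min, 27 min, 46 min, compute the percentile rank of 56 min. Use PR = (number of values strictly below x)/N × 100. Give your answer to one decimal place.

N = 8.
Strictly below 56: 7. Equal to 56: 1.
PR = 7/8 × 100 = 87.5

87.5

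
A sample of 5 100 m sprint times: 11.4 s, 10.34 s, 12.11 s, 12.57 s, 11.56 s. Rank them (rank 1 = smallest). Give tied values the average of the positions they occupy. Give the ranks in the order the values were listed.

Sorted (ascending): 10.34, 11.4, 11.56, 12.11, 12.57
No ties — each value takes its position as its rank.

2, 1, 4, 5, 3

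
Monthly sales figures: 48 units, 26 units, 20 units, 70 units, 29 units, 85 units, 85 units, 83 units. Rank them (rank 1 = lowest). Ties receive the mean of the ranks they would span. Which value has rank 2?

Sorted (ascending): 20, 26, 29, 48, 70, 83, 85, 85
The 2 values of 85 occupy positions 7–8 → average rank (7+8)/2 = 7.5.
Rank 2 → value 26.

26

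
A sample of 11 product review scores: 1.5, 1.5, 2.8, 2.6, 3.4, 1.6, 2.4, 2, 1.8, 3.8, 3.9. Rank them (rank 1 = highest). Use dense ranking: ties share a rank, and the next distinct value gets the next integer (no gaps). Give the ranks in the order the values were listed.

10, 10, 4, 5, 3, 9, 6, 7, 8, 2, 1

Sorted (descending): 3.9, 3.8, 3.4, 2.8, 2.6, 2.4, 2, 1.8, 1.6, 1.5, 1.5
The 2 values of 1.5 share dense rank 10.
Remaining distinct values take the next consecutive integers.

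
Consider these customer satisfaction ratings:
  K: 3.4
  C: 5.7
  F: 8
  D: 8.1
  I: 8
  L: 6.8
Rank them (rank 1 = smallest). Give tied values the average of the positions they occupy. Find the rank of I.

Sorted (ascending): 3.4, 5.7, 6.8, 8, 8, 8.1
The 2 values of 8 occupy positions 4–5 → average rank (4+5)/2 = 4.5.
I has value 8 → rank 4.5.

4.5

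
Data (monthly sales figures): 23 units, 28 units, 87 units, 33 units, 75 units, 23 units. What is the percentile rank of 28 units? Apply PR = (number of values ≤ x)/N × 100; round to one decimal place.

50.0

N = 6.
Strictly below 28: 2. Equal to 28: 1.
PR = 3/6 × 100 = 50.0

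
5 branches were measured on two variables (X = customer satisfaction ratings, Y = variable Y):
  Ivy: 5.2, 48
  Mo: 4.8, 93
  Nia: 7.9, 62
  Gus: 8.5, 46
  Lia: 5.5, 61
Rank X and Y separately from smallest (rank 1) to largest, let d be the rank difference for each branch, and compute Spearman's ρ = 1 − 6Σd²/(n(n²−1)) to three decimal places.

-0.600

Ranks of variable 1: 2, 1, 4, 5, 3
Ranks of variable 2: 2, 5, 4, 1, 3
d = r₁ − r₂: 0, -4, 0, 4, 0
d²: 0, 16, 0, 16, 0; Σd² = 32
ρ = 1 − 6·32/(5·24) = 1 − 192/120 = -0.600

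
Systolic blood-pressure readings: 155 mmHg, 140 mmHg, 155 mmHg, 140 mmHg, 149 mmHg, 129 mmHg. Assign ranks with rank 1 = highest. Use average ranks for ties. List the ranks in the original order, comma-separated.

1.5, 4.5, 1.5, 4.5, 3, 6

Sorted (descending): 155, 155, 149, 140, 140, 129
The 2 values of 155 occupy positions 1–2 → average rank (1+2)/2 = 1.5.
The 2 values of 140 occupy positions 4–5 → average rank (4+5)/2 = 4.5.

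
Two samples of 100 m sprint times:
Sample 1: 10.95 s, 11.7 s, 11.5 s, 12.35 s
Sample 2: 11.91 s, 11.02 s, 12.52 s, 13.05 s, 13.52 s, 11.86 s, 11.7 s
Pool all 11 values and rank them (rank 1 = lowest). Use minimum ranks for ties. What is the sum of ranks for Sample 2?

Sorted (ascending): 10.95, 11.02, 11.5, 11.7, 11.7, 11.86, 11.91, 12.35, 12.52, 13.05, 13.52
The 2 values of 11.7 occupy positions 4–5 → each gets rank 4.
Sample 2 values → pooled ranks: 11.91→7, 11.02→2, 12.52→9, 13.05→10, 13.52→11, 11.86→6, 11.7→4
Rank sum = 7 + 2 + 9 + 10 + 11 + 6 + 4 = 49

49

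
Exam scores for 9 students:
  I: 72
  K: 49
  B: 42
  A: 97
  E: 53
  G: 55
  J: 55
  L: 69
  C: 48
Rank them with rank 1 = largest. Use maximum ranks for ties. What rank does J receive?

5

Sorted (descending): 97, 72, 69, 55, 55, 53, 49, 48, 42
The 2 values of 55 occupy positions 4–5 → each gets rank 5.
J has value 55 → rank 5.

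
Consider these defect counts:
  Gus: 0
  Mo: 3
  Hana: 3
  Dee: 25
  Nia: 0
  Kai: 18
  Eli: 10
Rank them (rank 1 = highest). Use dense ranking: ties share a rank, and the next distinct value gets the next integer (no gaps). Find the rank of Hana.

4

Sorted (descending): 25, 18, 10, 3, 3, 0, 0
The 2 values of 3 share dense rank 4.
The 2 values of 0 share dense rank 5.
Remaining distinct values take the next consecutive integers.
Hana has value 3 → rank 4.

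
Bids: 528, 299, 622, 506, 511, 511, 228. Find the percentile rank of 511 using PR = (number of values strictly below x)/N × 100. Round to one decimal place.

42.9

N = 7.
Strictly below 511: 3. Equal to 511: 2.
PR = 3/7 × 100 = 42.9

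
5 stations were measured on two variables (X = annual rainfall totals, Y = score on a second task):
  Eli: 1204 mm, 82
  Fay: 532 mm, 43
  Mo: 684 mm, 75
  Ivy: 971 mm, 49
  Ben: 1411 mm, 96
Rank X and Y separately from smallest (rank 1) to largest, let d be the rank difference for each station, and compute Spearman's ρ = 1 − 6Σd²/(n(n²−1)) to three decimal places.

0.900

Ranks of variable 1: 4, 1, 2, 3, 5
Ranks of variable 2: 4, 1, 3, 2, 5
d = r₁ − r₂: 0, 0, -1, 1, 0
d²: 0, 0, 1, 1, 0; Σd² = 2
ρ = 1 − 6·2/(5·24) = 1 − 12/120 = 0.900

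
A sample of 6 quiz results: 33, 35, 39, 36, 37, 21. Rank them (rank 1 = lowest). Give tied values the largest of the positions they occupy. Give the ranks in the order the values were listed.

Sorted (ascending): 21, 33, 35, 36, 37, 39
No ties — each value takes its position as its rank.

2, 3, 6, 4, 5, 1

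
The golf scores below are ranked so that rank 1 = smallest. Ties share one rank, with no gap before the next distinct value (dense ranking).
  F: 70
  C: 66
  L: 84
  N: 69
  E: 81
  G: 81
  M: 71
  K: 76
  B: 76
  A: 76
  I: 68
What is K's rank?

Sorted (ascending): 66, 68, 69, 70, 71, 76, 76, 76, 81, 81, 84
The 3 values of 76 share dense rank 6.
The 2 values of 81 share dense rank 7.
Remaining distinct values take the next consecutive integers.
K has value 76 → rank 6.

6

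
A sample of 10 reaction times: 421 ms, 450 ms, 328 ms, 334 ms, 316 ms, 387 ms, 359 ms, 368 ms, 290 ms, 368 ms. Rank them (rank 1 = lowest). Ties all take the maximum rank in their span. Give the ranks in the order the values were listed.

9, 10, 3, 4, 2, 8, 5, 7, 1, 7

Sorted (ascending): 290, 316, 328, 334, 359, 368, 368, 387, 421, 450
The 2 values of 368 occupy positions 6–7 → each gets rank 7.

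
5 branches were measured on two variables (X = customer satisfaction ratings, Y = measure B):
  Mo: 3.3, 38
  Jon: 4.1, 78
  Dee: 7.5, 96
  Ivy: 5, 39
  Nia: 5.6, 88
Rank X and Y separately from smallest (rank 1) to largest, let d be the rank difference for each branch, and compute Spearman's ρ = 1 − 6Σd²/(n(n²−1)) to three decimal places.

Ranks of variable 1: 1, 2, 5, 3, 4
Ranks of variable 2: 1, 3, 5, 2, 4
d = r₁ − r₂: 0, -1, 0, 1, 0
d²: 0, 1, 0, 1, 0; Σd² = 2
ρ = 1 − 6·2/(5·24) = 1 − 12/120 = 0.900

0.900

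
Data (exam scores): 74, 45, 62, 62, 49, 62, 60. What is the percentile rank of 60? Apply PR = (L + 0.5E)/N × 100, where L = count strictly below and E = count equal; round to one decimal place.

35.7

N = 7.
Strictly below 60: 2. Equal to 60: 1.
PR = (2 + 0.5·1)/7 × 100 = 35.7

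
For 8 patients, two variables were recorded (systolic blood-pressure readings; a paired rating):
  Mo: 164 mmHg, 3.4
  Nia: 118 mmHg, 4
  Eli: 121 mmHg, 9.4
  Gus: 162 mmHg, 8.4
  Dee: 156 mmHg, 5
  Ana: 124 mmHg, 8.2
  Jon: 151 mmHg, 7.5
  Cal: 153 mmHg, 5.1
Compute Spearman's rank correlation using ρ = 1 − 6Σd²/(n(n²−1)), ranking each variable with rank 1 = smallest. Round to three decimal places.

Ranks of variable 1: 8, 1, 2, 7, 6, 3, 4, 5
Ranks of variable 2: 1, 2, 8, 7, 3, 6, 5, 4
d = r₁ − r₂: 7, -1, -6, 0, 3, -3, -1, 1
d²: 49, 1, 36, 0, 9, 9, 1, 1; Σd² = 106
ρ = 1 − 6·106/(8·63) = 1 − 636/504 = -0.262

-0.262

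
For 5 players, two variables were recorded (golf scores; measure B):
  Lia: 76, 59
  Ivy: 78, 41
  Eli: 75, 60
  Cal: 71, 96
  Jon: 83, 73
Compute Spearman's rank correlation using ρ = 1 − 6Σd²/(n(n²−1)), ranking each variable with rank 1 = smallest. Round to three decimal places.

-0.400

Ranks of variable 1: 3, 4, 2, 1, 5
Ranks of variable 2: 2, 1, 3, 5, 4
d = r₁ − r₂: 1, 3, -1, -4, 1
d²: 1, 9, 1, 16, 1; Σd² = 28
ρ = 1 − 6·28/(5·24) = 1 − 168/120 = -0.400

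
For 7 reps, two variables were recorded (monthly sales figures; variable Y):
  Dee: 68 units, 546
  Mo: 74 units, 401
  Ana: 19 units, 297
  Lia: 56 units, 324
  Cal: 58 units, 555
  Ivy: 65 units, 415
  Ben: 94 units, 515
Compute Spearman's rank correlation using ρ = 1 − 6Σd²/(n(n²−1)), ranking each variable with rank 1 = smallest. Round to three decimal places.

0.464

Ranks of variable 1: 5, 6, 1, 2, 3, 4, 7
Ranks of variable 2: 6, 3, 1, 2, 7, 4, 5
d = r₁ − r₂: -1, 3, 0, 0, -4, 0, 2
d²: 1, 9, 0, 0, 16, 0, 4; Σd² = 30
ρ = 1 − 6·30/(7·48) = 1 − 180/336 = 0.464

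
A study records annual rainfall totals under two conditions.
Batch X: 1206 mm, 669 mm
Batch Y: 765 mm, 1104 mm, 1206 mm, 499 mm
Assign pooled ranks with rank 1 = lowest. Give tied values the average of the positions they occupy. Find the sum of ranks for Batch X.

Sorted (ascending): 499, 669, 765, 1104, 1206, 1206
The 2 values of 1206 occupy positions 5–6 → average rank (5+6)/2 = 5.5.
Batch X values → pooled ranks: 1206→5.5, 669→2
Rank sum = 5.5 + 2 = 7.5

7.5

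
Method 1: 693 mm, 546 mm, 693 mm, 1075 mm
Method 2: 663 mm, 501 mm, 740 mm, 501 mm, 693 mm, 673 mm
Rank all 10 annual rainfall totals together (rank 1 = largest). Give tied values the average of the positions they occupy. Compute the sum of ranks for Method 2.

Sorted (descending): 1075, 740, 693, 693, 693, 673, 663, 546, 501, 501
The 3 values of 693 occupy positions 3–5 → average rank 4.
The 2 values of 501 occupy positions 9–10 → average rank (9+10)/2 = 9.5.
Method 2 values → pooled ranks: 663→7, 501→9.5, 740→2, 501→9.5, 693→4, 673→6
Rank sum = 7 + 9.5 + 2 + 9.5 + 4 + 6 = 38

38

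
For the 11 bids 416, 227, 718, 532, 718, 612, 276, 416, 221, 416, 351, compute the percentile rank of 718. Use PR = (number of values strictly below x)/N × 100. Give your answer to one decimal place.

81.8

N = 11.
Strictly below 718: 9. Equal to 718: 2.
PR = 9/11 × 100 = 81.8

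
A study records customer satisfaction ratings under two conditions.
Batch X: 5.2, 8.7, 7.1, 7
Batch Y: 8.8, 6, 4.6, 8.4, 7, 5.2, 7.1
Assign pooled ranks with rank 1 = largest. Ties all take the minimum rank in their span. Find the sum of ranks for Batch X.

21

Sorted (descending): 8.8, 8.7, 8.4, 7.1, 7.1, 7, 7, 6, 5.2, 5.2, 4.6
The 2 values of 7.1 occupy positions 4–5 → each gets rank 4.
The 2 values of 7 occupy positions 6–7 → each gets rank 6.
The 2 values of 5.2 occupy positions 9–10 → each gets rank 9.
Batch X values → pooled ranks: 5.2→9, 8.7→2, 7.1→4, 7→6
Rank sum = 9 + 2 + 4 + 6 = 21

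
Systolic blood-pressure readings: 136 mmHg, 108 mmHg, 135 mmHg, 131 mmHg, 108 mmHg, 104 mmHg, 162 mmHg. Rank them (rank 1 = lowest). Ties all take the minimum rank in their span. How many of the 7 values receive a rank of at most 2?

3

Sorted (ascending): 104, 108, 108, 131, 135, 136, 162
The 2 values of 108 occupy positions 2–3 → each gets rank 2.
Ranks ≤ 2: {1, 2, 2} → 3 values.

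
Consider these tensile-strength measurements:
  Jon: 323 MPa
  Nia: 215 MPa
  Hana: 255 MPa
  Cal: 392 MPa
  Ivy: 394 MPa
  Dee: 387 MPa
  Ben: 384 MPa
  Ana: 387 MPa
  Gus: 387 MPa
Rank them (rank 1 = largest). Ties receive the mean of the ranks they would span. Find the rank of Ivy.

1

Sorted (descending): 394, 392, 387, 387, 387, 384, 323, 255, 215
The 3 values of 387 occupy positions 3–5 → average rank 4.
Ivy has value 394 MPa → rank 1.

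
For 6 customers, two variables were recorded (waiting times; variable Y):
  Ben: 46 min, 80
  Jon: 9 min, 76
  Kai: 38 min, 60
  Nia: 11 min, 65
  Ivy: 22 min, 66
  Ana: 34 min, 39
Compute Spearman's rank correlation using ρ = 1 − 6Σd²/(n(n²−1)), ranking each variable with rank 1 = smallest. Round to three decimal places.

-0.029

Ranks of variable 1: 6, 1, 5, 2, 3, 4
Ranks of variable 2: 6, 5, 2, 3, 4, 1
d = r₁ − r₂: 0, -4, 3, -1, -1, 3
d²: 0, 16, 9, 1, 1, 9; Σd² = 36
ρ = 1 − 6·36/(6·35) = 1 − 216/210 = -0.029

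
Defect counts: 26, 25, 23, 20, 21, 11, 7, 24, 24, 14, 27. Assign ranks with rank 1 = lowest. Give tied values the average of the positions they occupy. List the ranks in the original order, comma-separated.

Sorted (ascending): 7, 11, 14, 20, 21, 23, 24, 24, 25, 26, 27
The 2 values of 24 occupy positions 7–8 → average rank (7+8)/2 = 7.5.

10, 9, 6, 4, 5, 2, 1, 7.5, 7.5, 3, 11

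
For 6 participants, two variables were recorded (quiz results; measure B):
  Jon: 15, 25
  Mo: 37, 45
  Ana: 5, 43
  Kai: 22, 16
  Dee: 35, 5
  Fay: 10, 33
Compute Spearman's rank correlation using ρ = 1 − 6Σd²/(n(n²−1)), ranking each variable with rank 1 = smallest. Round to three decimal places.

-0.143

Ranks of variable 1: 3, 6, 1, 4, 5, 2
Ranks of variable 2: 3, 6, 5, 2, 1, 4
d = r₁ − r₂: 0, 0, -4, 2, 4, -2
d²: 0, 0, 16, 4, 16, 4; Σd² = 40
ρ = 1 − 6·40/(6·35) = 1 − 240/210 = -0.143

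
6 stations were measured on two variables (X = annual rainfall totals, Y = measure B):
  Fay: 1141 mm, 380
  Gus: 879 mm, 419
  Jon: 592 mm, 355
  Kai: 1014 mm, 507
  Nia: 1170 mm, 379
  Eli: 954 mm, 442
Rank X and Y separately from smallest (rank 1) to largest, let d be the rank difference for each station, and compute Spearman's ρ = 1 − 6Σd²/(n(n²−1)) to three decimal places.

Ranks of variable 1: 5, 2, 1, 4, 6, 3
Ranks of variable 2: 3, 4, 1, 6, 2, 5
d = r₁ − r₂: 2, -2, 0, -2, 4, -2
d²: 4, 4, 0, 4, 16, 4; Σd² = 32
ρ = 1 − 6·32/(6·35) = 1 − 192/210 = 0.086

0.086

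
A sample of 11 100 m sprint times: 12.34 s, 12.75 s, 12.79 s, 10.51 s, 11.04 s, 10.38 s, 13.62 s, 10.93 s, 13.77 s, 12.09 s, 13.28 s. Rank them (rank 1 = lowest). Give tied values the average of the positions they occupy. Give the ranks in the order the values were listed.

Sorted (ascending): 10.38, 10.51, 10.93, 11.04, 12.09, 12.34, 12.75, 12.79, 13.28, 13.62, 13.77
No ties — each value takes its position as its rank.

6, 7, 8, 2, 4, 1, 10, 3, 11, 5, 9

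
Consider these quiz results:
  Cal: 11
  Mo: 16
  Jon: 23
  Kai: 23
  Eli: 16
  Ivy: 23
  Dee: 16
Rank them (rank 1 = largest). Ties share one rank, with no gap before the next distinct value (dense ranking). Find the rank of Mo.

Sorted (descending): 23, 23, 23, 16, 16, 16, 11
The 3 values of 23 share dense rank 1.
The 3 values of 16 share dense rank 2.
Remaining distinct values take the next consecutive integers.
Mo has value 16 → rank 2.

2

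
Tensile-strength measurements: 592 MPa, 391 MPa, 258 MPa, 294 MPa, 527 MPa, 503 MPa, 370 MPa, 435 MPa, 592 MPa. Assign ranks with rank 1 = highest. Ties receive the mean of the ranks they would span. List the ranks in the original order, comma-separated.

1.5, 6, 9, 8, 3, 4, 7, 5, 1.5

Sorted (descending): 592, 592, 527, 503, 435, 391, 370, 294, 258
The 2 values of 592 occupy positions 1–2 → average rank (1+2)/2 = 1.5.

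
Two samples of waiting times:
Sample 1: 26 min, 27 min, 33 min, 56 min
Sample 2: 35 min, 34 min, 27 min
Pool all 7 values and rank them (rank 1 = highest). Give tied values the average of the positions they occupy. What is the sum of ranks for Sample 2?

10.5

Sorted (descending): 56, 35, 34, 33, 27, 27, 26
The 2 values of 27 occupy positions 5–6 → average rank (5+6)/2 = 5.5.
Sample 2 values → pooled ranks: 35→2, 34→3, 27→5.5
Rank sum = 2 + 3 + 5.5 = 10.5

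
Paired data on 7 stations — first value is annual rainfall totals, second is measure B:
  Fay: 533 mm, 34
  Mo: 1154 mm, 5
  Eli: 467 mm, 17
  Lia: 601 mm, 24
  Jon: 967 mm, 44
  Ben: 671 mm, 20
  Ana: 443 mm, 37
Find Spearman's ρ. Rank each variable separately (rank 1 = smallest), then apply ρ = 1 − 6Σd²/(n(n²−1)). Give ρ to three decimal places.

Ranks of variable 1: 3, 7, 2, 4, 6, 5, 1
Ranks of variable 2: 5, 1, 2, 4, 7, 3, 6
d = r₁ − r₂: -2, 6, 0, 0, -1, 2, -5
d²: 4, 36, 0, 0, 1, 4, 25; Σd² = 70
ρ = 1 − 6·70/(7·48) = 1 − 420/336 = -0.250

-0.250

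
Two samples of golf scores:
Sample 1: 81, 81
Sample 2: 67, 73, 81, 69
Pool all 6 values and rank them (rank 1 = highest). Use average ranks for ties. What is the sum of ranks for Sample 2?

17

Sorted (descending): 81, 81, 81, 73, 69, 67
The 3 values of 81 occupy positions 1–3 → average rank 2.
Sample 2 values → pooled ranks: 67→6, 73→4, 81→2, 69→5
Rank sum = 6 + 4 + 2 + 5 = 17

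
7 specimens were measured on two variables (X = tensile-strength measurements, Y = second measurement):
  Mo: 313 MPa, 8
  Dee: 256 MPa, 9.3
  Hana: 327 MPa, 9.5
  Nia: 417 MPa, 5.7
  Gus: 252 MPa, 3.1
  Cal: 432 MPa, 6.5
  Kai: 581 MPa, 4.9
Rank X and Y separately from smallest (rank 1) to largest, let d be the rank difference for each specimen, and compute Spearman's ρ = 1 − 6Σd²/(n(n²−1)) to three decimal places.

-0.107

Ranks of variable 1: 3, 2, 4, 5, 1, 6, 7
Ranks of variable 2: 5, 6, 7, 3, 1, 4, 2
d = r₁ − r₂: -2, -4, -3, 2, 0, 2, 5
d²: 4, 16, 9, 4, 0, 4, 25; Σd² = 62
ρ = 1 − 6·62/(7·48) = 1 − 372/336 = -0.107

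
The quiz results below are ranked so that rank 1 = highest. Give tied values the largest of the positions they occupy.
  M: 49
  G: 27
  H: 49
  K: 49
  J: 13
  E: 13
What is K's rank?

Sorted (descending): 49, 49, 49, 27, 13, 13
The 3 values of 49 occupy positions 1–3 → each gets rank 3.
The 2 values of 13 occupy positions 5–6 → each gets rank 6.
K has value 49 → rank 3.

3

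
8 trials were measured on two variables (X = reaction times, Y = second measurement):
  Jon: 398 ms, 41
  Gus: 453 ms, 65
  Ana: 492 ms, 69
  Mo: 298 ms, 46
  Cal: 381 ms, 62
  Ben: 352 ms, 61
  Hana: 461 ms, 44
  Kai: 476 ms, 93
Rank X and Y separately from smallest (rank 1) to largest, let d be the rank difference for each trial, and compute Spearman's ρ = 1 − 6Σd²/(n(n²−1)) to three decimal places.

0.524

Ranks of variable 1: 4, 5, 8, 1, 3, 2, 6, 7
Ranks of variable 2: 1, 6, 7, 3, 5, 4, 2, 8
d = r₁ − r₂: 3, -1, 1, -2, -2, -2, 4, -1
d²: 9, 1, 1, 4, 4, 4, 16, 1; Σd² = 40
ρ = 1 − 6·40/(8·63) = 1 − 240/504 = 0.524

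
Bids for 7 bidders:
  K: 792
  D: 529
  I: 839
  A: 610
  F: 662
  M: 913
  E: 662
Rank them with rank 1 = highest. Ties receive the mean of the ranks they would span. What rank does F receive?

4.5

Sorted (descending): 913, 839, 792, 662, 662, 610, 529
The 2 values of 662 occupy positions 4–5 → average rank (4+5)/2 = 4.5.
F has value 662 → rank 4.5.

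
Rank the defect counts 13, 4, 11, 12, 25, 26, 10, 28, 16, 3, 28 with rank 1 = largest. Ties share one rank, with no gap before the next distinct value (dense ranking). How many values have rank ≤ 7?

8

Sorted (descending): 28, 28, 26, 25, 16, 13, 12, 11, 10, 4, 3
The 2 values of 28 share dense rank 1.
Remaining distinct values take the next consecutive integers.
Ranks ≤ 7: {1, 1, 2, 3, 4, 5, 6, 7} → 8 values.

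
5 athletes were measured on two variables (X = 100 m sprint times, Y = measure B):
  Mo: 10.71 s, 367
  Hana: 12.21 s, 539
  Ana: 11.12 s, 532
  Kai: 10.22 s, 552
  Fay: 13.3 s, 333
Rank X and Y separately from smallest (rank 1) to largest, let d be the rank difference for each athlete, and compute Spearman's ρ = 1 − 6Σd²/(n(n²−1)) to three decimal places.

-0.600

Ranks of variable 1: 2, 4, 3, 1, 5
Ranks of variable 2: 2, 4, 3, 5, 1
d = r₁ − r₂: 0, 0, 0, -4, 4
d²: 0, 0, 0, 16, 16; Σd² = 32
ρ = 1 − 6·32/(5·24) = 1 − 192/120 = -0.600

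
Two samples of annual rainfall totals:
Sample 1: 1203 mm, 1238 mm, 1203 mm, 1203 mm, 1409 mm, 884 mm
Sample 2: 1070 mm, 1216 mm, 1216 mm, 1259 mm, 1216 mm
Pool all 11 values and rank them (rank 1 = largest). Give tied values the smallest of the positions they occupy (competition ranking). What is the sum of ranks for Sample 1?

Sorted (descending): 1409, 1259, 1238, 1216, 1216, 1216, 1203, 1203, 1203, 1070, 884
The 3 values of 1216 occupy positions 4–6 → each gets rank 4.
The 3 values of 1203 occupy positions 7–9 → each gets rank 7.
Sample 1 values → pooled ranks: 1203→7, 1238→3, 1203→7, 1203→7, 1409→1, 884→11
Rank sum = 7 + 3 + 7 + 7 + 1 + 11 = 36

36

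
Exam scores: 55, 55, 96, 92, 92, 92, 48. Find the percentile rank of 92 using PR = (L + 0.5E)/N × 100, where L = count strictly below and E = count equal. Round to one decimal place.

64.3

N = 7.
Strictly below 92: 3. Equal to 92: 3.
PR = (3 + 0.5·3)/7 × 100 = 64.3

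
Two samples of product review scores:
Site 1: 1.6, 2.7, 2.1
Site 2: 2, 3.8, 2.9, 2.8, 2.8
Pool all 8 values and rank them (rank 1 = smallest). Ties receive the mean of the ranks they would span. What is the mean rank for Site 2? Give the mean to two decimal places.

Sorted (ascending): 1.6, 2, 2.1, 2.7, 2.8, 2.8, 2.9, 3.8
The 2 values of 2.8 occupy positions 5–6 → average rank (5+6)/2 = 5.5.
Site 2 values → pooled ranks: 2→2, 3.8→8, 2.9→7, 2.8→5.5, 2.8→5.5
Mean rank = (2 + 8 + 7 + 5.5 + 5.5) / 5 = 5.60

5.60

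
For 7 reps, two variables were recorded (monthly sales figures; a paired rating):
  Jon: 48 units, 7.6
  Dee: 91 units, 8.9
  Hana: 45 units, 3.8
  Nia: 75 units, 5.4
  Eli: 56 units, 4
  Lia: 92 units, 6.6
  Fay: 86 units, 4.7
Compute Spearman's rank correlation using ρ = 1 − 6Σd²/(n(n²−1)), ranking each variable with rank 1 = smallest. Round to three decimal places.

Ranks of variable 1: 2, 6, 1, 4, 3, 7, 5
Ranks of variable 2: 6, 7, 1, 4, 2, 5, 3
d = r₁ − r₂: -4, -1, 0, 0, 1, 2, 2
d²: 16, 1, 0, 0, 1, 4, 4; Σd² = 26
ρ = 1 − 6·26/(7·48) = 1 − 156/336 = 0.536

0.536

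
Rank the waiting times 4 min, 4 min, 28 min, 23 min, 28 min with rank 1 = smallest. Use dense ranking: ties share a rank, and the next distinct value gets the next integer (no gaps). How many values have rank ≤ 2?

Sorted (ascending): 4, 4, 23, 28, 28
The 2 values of 4 share dense rank 1.
The 2 values of 28 share dense rank 3.
Remaining distinct values take the next consecutive integers.
Ranks ≤ 2: {1, 1, 2} → 3 values.

3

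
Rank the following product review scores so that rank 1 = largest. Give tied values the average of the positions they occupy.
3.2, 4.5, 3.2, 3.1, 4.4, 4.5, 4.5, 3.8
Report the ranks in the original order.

Sorted (descending): 4.5, 4.5, 4.5, 4.4, 3.8, 3.2, 3.2, 3.1
The 3 values of 4.5 occupy positions 1–3 → average rank 2.
The 2 values of 3.2 occupy positions 6–7 → average rank (6+7)/2 = 6.5.

6.5, 2, 6.5, 8, 4, 2, 2, 5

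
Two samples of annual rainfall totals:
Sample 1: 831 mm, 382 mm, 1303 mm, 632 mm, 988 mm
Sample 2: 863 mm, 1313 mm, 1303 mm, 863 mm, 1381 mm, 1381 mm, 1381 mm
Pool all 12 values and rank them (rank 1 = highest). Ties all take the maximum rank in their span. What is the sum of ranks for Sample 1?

Sorted (descending): 1381, 1381, 1381, 1313, 1303, 1303, 988, 863, 863, 831, 632, 382
The 3 values of 1381 occupy positions 1–3 → each gets rank 3.
The 2 values of 1303 occupy positions 5–6 → each gets rank 6.
The 2 values of 863 occupy positions 8–9 → each gets rank 9.
Sample 1 values → pooled ranks: 831→10, 382→12, 1303→6, 632→11, 988→7
Rank sum = 10 + 12 + 6 + 11 + 7 = 46

46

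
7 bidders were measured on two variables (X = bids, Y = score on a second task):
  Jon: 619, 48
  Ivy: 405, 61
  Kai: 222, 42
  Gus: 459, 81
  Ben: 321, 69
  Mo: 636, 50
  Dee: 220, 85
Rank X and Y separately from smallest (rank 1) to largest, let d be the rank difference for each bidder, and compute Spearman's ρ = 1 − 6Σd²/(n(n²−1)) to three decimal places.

Ranks of variable 1: 6, 4, 2, 5, 3, 7, 1
Ranks of variable 2: 2, 4, 1, 6, 5, 3, 7
d = r₁ − r₂: 4, 0, 1, -1, -2, 4, -6
d²: 16, 0, 1, 1, 4, 16, 36; Σd² = 74
ρ = 1 − 6·74/(7·48) = 1 − 444/336 = -0.321

-0.321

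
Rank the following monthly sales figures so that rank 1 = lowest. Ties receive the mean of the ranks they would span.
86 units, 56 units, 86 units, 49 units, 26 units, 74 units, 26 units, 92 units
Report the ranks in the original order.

Sorted (ascending): 26, 26, 49, 56, 74, 86, 86, 92
The 2 values of 26 occupy positions 1–2 → average rank (1+2)/2 = 1.5.
The 2 values of 86 occupy positions 6–7 → average rank (6+7)/2 = 6.5.

6.5, 4, 6.5, 3, 1.5, 5, 1.5, 8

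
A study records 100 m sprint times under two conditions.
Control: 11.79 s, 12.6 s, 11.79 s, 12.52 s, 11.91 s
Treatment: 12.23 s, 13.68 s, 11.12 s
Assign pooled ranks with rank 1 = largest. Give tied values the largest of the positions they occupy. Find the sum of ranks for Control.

Sorted (descending): 13.68, 12.6, 12.52, 12.23, 11.91, 11.79, 11.79, 11.12
The 2 values of 11.79 occupy positions 6–7 → each gets rank 7.
Control values → pooled ranks: 11.79→7, 12.6→2, 11.79→7, 12.52→3, 11.91→5
Rank sum = 7 + 2 + 7 + 3 + 5 = 24

24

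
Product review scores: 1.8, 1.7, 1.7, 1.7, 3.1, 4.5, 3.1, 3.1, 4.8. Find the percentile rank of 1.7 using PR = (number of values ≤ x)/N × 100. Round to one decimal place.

N = 9.
Strictly below 1.7: 0. Equal to 1.7: 3.
PR = 3/9 × 100 = 33.3

33.3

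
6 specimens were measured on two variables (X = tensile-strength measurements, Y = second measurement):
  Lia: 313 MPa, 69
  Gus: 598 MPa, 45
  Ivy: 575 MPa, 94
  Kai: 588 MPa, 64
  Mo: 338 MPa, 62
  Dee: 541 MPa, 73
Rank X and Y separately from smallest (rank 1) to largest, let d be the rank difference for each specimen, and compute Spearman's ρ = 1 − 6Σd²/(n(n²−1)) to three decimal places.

Ranks of variable 1: 1, 6, 4, 5, 2, 3
Ranks of variable 2: 4, 1, 6, 3, 2, 5
d = r₁ − r₂: -3, 5, -2, 2, 0, -2
d²: 9, 25, 4, 4, 0, 4; Σd² = 46
ρ = 1 − 6·46/(6·35) = 1 − 276/210 = -0.314

-0.314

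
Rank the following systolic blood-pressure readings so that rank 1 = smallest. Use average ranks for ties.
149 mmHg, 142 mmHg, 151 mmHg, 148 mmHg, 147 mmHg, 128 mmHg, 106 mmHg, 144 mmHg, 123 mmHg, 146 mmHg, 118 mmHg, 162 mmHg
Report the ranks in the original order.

Sorted (ascending): 106, 118, 123, 128, 142, 144, 146, 147, 148, 149, 151, 162
No ties — each value takes its position as its rank.

10, 5, 11, 9, 8, 4, 1, 6, 3, 7, 2, 12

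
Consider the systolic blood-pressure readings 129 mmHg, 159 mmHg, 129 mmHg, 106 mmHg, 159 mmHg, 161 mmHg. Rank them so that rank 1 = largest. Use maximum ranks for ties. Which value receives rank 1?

161

Sorted (descending): 161, 159, 159, 129, 129, 106
The 2 values of 159 occupy positions 2–3 → each gets rank 3.
The 2 values of 129 occupy positions 4–5 → each gets rank 5.
Rank 1 → value 161.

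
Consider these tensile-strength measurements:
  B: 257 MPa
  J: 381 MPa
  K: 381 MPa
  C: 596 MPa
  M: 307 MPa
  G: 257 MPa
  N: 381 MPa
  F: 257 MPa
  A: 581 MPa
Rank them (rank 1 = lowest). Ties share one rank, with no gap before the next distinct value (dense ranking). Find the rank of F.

1

Sorted (ascending): 257, 257, 257, 307, 381, 381, 381, 581, 596
The 3 values of 257 share dense rank 1.
The 3 values of 381 share dense rank 3.
Remaining distinct values take the next consecutive integers.
F has value 257 MPa → rank 1.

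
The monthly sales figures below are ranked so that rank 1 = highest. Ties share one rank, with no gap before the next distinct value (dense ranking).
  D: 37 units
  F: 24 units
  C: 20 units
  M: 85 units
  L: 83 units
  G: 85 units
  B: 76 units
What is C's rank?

6

Sorted (descending): 85, 85, 83, 76, 37, 24, 20
The 2 values of 85 share dense rank 1.
Remaining distinct values take the next consecutive integers.
C has value 20 units → rank 6.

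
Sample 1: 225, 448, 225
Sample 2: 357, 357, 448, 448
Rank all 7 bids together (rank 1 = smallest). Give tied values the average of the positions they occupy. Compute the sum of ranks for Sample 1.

Sorted (ascending): 225, 225, 357, 357, 448, 448, 448
The 2 values of 225 occupy positions 1–2 → average rank (1+2)/2 = 1.5.
The 2 values of 357 occupy positions 3–4 → average rank (3+4)/2 = 3.5.
The 3 values of 448 occupy positions 5–7 → average rank 6.
Sample 1 values → pooled ranks: 225→1.5, 448→6, 225→1.5
Rank sum = 1.5 + 6 + 1.5 = 9

9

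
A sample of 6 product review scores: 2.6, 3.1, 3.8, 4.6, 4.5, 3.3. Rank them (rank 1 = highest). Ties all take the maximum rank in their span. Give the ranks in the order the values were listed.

6, 5, 3, 1, 2, 4

Sorted (descending): 4.6, 4.5, 3.8, 3.3, 3.1, 2.6
No ties — each value takes its position as its rank.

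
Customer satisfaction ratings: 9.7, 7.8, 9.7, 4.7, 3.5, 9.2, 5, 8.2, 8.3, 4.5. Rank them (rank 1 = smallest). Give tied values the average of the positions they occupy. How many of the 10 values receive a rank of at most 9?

8

Sorted (ascending): 3.5, 4.5, 4.7, 5, 7.8, 8.2, 8.3, 9.2, 9.7, 9.7
The 2 values of 9.7 occupy positions 9–10 → average rank (9+10)/2 = 9.5.
Ranks ≤ 9: {1, 2, 3, 4, 5, 6, 7, 8} → 8 values.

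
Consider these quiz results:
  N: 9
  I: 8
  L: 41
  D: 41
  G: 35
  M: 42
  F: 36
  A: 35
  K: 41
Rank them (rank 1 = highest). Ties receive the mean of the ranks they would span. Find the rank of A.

6.5

Sorted (descending): 42, 41, 41, 41, 36, 35, 35, 9, 8
The 3 values of 41 occupy positions 2–4 → average rank 3.
The 2 values of 35 occupy positions 6–7 → average rank (6+7)/2 = 6.5.
A has value 35 → rank 6.5.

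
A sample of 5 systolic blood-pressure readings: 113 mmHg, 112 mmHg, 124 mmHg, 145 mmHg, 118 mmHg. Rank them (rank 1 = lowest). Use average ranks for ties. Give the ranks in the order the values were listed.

Sorted (ascending): 112, 113, 118, 124, 145
No ties — each value takes its position as its rank.

2, 1, 4, 5, 3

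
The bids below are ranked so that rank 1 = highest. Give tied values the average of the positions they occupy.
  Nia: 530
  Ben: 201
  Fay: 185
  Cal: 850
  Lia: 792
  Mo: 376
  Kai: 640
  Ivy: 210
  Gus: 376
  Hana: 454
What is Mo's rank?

Sorted (descending): 850, 792, 640, 530, 454, 376, 376, 210, 201, 185
The 2 values of 376 occupy positions 6–7 → average rank (6+7)/2 = 6.5.
Mo has value 376 → rank 6.5.

6.5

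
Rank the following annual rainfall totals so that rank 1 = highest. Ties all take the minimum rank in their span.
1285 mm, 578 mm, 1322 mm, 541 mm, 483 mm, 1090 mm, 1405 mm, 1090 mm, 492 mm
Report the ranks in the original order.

Sorted (descending): 1405, 1322, 1285, 1090, 1090, 578, 541, 492, 483
The 2 values of 1090 occupy positions 4–5 → each gets rank 4.

3, 6, 2, 7, 9, 4, 1, 4, 8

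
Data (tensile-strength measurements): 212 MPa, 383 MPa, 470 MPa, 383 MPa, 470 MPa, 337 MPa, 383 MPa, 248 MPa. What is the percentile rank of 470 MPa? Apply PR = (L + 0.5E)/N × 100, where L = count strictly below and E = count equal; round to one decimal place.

N = 8.
Strictly below 470: 6. Equal to 470: 2.
PR = (6 + 0.5·2)/8 × 100 = 87.5

87.5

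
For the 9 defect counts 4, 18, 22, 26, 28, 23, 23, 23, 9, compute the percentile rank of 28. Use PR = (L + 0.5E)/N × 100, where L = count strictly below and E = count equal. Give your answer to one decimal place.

94.4

N = 9.
Strictly below 28: 8. Equal to 28: 1.
PR = (8 + 0.5·1)/9 × 100 = 94.4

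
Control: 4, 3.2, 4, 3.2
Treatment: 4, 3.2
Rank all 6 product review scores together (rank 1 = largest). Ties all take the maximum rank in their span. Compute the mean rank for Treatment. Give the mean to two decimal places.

Sorted (descending): 4, 4, 4, 3.2, 3.2, 3.2
The 3 values of 4 occupy positions 1–3 → each gets rank 3.
The 3 values of 3.2 occupy positions 4–6 → each gets rank 6.
Treatment values → pooled ranks: 4→3, 3.2→6
Mean rank = (3 + 6) / 2 = 4.50

4.50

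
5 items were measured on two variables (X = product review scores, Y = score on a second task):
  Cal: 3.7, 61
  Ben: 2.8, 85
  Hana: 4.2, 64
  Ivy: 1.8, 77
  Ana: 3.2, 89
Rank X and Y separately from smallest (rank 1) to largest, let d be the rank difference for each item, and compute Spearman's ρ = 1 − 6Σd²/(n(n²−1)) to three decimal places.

-0.500

Ranks of variable 1: 4, 2, 5, 1, 3
Ranks of variable 2: 1, 4, 2, 3, 5
d = r₁ − r₂: 3, -2, 3, -2, -2
d²: 9, 4, 9, 4, 4; Σd² = 30
ρ = 1 − 6·30/(5·24) = 1 − 180/120 = -0.500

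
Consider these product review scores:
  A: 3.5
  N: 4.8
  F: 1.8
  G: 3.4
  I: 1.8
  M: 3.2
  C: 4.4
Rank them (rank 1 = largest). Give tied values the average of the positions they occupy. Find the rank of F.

Sorted (descending): 4.8, 4.4, 3.5, 3.4, 3.2, 1.8, 1.8
The 2 values of 1.8 occupy positions 6–7 → average rank (6+7)/2 = 6.5.
F has value 1.8 → rank 6.5.

6.5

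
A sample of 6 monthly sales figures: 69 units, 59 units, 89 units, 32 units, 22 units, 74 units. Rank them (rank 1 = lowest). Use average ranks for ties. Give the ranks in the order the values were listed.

Sorted (ascending): 22, 32, 59, 69, 74, 89
No ties — each value takes its position as its rank.

4, 3, 6, 2, 1, 5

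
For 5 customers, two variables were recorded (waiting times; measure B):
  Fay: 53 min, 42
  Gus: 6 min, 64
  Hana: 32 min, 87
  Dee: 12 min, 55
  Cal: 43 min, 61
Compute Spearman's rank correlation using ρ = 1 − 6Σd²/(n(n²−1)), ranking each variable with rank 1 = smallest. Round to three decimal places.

Ranks of variable 1: 5, 1, 3, 2, 4
Ranks of variable 2: 1, 4, 5, 2, 3
d = r₁ − r₂: 4, -3, -2, 0, 1
d²: 16, 9, 4, 0, 1; Σd² = 30
ρ = 1 − 6·30/(5·24) = 1 − 180/120 = -0.500

-0.500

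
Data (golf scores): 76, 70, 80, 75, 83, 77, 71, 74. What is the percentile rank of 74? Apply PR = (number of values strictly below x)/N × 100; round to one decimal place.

N = 8.
Strictly below 74: 2. Equal to 74: 1.
PR = 2/8 × 100 = 25.0

25.0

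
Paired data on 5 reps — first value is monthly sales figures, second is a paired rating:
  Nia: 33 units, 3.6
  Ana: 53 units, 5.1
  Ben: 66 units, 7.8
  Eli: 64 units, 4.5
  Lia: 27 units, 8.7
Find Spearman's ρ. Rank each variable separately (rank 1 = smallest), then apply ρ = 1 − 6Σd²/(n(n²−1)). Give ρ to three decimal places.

-0.100

Ranks of variable 1: 2, 3, 5, 4, 1
Ranks of variable 2: 1, 3, 4, 2, 5
d = r₁ − r₂: 1, 0, 1, 2, -4
d²: 1, 0, 1, 4, 16; Σd² = 22
ρ = 1 − 6·22/(5·24) = 1 − 132/120 = -0.100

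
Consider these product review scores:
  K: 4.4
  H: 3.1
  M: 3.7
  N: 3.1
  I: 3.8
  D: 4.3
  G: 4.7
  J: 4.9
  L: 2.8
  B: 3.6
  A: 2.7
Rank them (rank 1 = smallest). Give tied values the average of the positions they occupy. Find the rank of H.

3.5

Sorted (ascending): 2.7, 2.8, 3.1, 3.1, 3.6, 3.7, 3.8, 4.3, 4.4, 4.7, 4.9
The 2 values of 3.1 occupy positions 3–4 → average rank (3+4)/2 = 3.5.
H has value 3.1 → rank 3.5.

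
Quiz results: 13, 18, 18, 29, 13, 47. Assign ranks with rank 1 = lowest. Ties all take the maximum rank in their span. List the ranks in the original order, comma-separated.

Sorted (ascending): 13, 13, 18, 18, 29, 47
The 2 values of 13 occupy positions 1–2 → each gets rank 2.
The 2 values of 18 occupy positions 3–4 → each gets rank 4.

2, 4, 4, 5, 2, 6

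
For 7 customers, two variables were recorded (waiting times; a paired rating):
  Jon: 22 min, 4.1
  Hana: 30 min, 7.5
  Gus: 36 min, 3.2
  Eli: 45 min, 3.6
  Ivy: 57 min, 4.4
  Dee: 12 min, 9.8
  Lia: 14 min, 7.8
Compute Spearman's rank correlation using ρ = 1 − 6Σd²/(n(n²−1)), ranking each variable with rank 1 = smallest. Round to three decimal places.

Ranks of variable 1: 3, 4, 5, 6, 7, 1, 2
Ranks of variable 2: 3, 5, 1, 2, 4, 7, 6
d = r₁ − r₂: 0, -1, 4, 4, 3, -6, -4
d²: 0, 1, 16, 16, 9, 36, 16; Σd² = 94
ρ = 1 − 6·94/(7·48) = 1 − 564/336 = -0.679

-0.679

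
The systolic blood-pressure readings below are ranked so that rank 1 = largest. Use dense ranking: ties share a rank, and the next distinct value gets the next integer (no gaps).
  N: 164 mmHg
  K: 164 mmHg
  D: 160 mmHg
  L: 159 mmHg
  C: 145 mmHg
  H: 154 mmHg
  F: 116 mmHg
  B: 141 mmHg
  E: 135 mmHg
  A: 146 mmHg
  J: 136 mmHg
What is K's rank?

Sorted (descending): 164, 164, 160, 159, 154, 146, 145, 141, 136, 135, 116
The 2 values of 164 share dense rank 1.
Remaining distinct values take the next consecutive integers.
K has value 164 mmHg → rank 1.

1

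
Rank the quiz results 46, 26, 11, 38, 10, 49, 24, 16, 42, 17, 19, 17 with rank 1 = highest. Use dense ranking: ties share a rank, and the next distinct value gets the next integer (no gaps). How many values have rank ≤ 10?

11

Sorted (descending): 49, 46, 42, 38, 26, 24, 19, 17, 17, 16, 11, 10
The 2 values of 17 share dense rank 8.
Remaining distinct values take the next consecutive integers.
Ranks ≤ 10: {1, 2, 3, 4, 5, 6, 7, 8, 8, 9, 10} → 11 values.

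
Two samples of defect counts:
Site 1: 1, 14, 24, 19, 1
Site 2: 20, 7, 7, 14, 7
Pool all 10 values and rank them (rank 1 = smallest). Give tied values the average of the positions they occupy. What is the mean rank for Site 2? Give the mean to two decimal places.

Sorted (ascending): 1, 1, 7, 7, 7, 14, 14, 19, 20, 24
The 2 values of 1 occupy positions 1–2 → average rank (1+2)/2 = 1.5.
The 3 values of 7 occupy positions 3–5 → average rank 4.
The 2 values of 14 occupy positions 6–7 → average rank (6+7)/2 = 6.5.
Site 2 values → pooled ranks: 20→9, 7→4, 7→4, 14→6.5, 7→4
Mean rank = (9 + 4 + 4 + 6.5 + 4) / 5 = 5.50

5.50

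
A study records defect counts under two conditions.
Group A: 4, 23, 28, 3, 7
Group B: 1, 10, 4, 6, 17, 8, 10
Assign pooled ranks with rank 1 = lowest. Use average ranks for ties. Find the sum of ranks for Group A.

34.5

Sorted (ascending): 1, 3, 4, 4, 6, 7, 8, 10, 10, 17, 23, 28
The 2 values of 4 occupy positions 3–4 → average rank (3+4)/2 = 3.5.
The 2 values of 10 occupy positions 8–9 → average rank (8+9)/2 = 8.5.
Group A values → pooled ranks: 4→3.5, 23→11, 28→12, 3→2, 7→6
Rank sum = 3.5 + 11 + 12 + 2 + 6 = 34.5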